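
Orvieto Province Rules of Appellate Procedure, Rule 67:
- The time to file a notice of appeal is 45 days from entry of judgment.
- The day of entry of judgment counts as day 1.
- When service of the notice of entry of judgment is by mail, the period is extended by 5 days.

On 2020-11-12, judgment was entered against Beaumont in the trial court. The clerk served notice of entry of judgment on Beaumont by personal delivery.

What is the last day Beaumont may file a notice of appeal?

December 26, 2020

Counting 2020-11-12 as day 1, day 45 is December 26, 2020.
Service was not by mail, so no mail extension applies.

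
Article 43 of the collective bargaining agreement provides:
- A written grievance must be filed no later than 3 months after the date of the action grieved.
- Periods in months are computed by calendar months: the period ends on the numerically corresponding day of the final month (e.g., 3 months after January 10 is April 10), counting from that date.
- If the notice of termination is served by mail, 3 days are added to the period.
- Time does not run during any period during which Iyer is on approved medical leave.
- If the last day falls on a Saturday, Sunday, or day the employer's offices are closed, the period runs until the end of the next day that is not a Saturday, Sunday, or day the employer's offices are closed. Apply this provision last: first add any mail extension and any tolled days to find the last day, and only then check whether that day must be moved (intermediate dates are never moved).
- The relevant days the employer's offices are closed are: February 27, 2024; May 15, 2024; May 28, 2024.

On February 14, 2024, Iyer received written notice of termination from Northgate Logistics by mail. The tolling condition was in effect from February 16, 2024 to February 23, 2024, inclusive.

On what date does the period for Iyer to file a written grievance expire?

May 27, 2024

3 months after February 14, 2024 is May 14, 2024.
Service was by mail, adding 3 days: May 14, 2024 + 3 days = May 17, 2024.
From February 16, 2024 through February 23, 2024 inclusive is 8 days; tolling adds 8 days: May 17, 2024 + 8 days = May 25, 2024.
May 25, 2024 is Saturday; May 26, 2024 is Sunday. The next qualifying day is May 27, 2024.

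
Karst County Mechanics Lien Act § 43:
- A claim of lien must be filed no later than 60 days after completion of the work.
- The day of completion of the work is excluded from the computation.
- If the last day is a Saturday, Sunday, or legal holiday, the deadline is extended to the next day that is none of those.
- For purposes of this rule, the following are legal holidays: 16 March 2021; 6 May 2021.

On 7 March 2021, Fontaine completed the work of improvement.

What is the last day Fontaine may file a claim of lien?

May 7, 2021

60 days after 7 March 2021 is May 6, 2021.
May 6, 2021 is a listed holiday. The next qualifying day is May 7, 2021.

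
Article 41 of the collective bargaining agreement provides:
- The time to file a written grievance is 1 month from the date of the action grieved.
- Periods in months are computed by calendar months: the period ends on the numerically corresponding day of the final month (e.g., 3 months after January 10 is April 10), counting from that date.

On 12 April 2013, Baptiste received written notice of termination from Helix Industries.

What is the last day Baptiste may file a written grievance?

1 month after 12 April 2013 is May 12, 2013.

May 12, 2013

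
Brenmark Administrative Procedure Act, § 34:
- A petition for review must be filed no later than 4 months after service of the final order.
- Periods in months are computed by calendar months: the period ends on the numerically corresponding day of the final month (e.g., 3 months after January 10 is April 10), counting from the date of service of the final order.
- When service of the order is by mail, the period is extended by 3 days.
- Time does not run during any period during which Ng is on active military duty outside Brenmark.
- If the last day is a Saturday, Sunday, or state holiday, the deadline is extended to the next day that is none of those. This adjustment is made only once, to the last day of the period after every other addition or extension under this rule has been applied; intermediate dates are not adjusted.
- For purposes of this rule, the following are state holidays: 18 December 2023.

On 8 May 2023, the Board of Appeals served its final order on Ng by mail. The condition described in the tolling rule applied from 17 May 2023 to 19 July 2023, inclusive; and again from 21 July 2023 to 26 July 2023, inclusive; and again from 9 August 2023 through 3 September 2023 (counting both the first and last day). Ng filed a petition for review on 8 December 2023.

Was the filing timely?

Yes

4 months after 8 May 2023 is September 8, 2023.
Service was by mail, adding 3 days: September 8, 2023 + 3 days = September 11, 2023.
From May 17, 2023 through July 19, 2023 inclusive is 64 days; tolling adds 64 days: September 11, 2023 + 64 days = November 14, 2023.
From July 21, 2023 through July 26, 2023 inclusive is 6 days; tolling adds 6 days: November 14, 2023 + 6 days = November 20, 2023.
From August 9, 2023 through September 3, 2023 inclusive is 26 days; tolling adds 26 days: November 20, 2023 + 26 days = December 16, 2023.
December 16, 2023 is Saturday; December 17, 2023 is Sunday; December 18, 2023 is a listed holiday. The next qualifying day is December 19, 2023.
The deadline is December 19, 2023; the filing on December 8, 2023 is on or before that date.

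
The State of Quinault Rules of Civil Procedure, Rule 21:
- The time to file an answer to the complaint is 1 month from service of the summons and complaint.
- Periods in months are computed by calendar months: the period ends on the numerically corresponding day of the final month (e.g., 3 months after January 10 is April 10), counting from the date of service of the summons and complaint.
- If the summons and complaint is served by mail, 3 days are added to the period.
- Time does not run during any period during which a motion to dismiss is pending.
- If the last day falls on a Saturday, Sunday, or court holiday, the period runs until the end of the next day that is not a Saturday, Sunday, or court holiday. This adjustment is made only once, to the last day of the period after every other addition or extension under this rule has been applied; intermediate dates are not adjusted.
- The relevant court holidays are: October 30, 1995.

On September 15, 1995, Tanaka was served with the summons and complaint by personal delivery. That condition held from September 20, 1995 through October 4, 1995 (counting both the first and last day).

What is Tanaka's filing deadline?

1 month after September 15, 1995 is October 15, 1995.
Service was not by mail, so no mail extension applies.
From September 20, 1995 through October 4, 1995 inclusive is 15 days; tolling adds 15 days: October 15, 1995 + 15 days = October 30, 1995.
October 30, 1995 is a listed holiday. The next qualifying day is October 31, 1995.

October 31, 1995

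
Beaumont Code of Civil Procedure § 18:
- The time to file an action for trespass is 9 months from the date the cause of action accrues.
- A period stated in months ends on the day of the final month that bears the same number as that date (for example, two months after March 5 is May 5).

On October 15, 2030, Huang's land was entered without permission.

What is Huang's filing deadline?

July 15, 2031

9 months after October 15, 2030 is July 15, 2031.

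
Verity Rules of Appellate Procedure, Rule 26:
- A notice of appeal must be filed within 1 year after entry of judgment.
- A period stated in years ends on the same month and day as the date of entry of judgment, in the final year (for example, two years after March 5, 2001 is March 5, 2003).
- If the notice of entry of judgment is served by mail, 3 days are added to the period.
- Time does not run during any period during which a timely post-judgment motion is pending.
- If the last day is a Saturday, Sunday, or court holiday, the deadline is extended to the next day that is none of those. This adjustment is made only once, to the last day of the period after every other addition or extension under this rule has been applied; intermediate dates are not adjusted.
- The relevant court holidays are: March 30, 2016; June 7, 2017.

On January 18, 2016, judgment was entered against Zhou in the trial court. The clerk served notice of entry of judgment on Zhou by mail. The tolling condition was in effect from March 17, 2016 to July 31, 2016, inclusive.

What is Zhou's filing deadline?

June 8, 2017

1 year after January 18, 2016 is January 18, 2017.
Service was by mail, adding 3 days: January 18, 2017 + 3 days = January 21, 2017.
From March 17, 2016 through July 31, 2016 inclusive is 137 days; tolling adds 137 days: January 21, 2017 + 137 days = June 7, 2017.
June 7, 2017 is a listed holiday. The next qualifying day is June 8, 2017.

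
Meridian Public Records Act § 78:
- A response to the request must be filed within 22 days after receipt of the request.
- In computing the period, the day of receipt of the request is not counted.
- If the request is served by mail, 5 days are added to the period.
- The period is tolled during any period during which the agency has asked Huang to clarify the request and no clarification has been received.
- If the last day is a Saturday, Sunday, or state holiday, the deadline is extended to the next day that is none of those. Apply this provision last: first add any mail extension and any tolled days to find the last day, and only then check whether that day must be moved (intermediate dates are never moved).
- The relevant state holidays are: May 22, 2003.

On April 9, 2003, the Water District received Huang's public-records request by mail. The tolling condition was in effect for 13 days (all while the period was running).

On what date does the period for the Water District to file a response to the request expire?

22 days after April 9, 2003 is May 1, 2003.
Service was by mail, adding 5 days: May 1, 2003 + 5 days = May 6, 2003.
Tolling adds 13 days: May 6, 2003 + 13 days = May 19, 2003.
May 19, 2003 is a Monday and not a state holiday, so no extension applies.

May 19, 2003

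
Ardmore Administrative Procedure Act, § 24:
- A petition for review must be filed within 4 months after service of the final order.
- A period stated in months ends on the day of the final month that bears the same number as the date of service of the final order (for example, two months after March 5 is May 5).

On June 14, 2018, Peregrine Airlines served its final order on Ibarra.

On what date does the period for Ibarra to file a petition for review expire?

October 14, 2018

4 months after June 14, 2018 is October 14, 2018.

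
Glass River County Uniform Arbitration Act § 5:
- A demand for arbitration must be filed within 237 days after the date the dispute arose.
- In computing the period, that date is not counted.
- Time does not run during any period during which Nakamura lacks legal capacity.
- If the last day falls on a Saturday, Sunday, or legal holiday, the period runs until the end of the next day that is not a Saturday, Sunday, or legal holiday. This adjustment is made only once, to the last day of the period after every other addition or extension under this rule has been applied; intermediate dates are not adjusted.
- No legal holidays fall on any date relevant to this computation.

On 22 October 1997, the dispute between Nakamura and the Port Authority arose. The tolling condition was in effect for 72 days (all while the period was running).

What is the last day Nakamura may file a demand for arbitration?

August 27, 1998

237 days after 22 October 1997 is June 16, 1998.
Tolling adds 72 days: June 16, 1998 + 72 days = August 27, 1998.
August 27, 1998 is a Thursday and not a legal holiday, so no extension applies.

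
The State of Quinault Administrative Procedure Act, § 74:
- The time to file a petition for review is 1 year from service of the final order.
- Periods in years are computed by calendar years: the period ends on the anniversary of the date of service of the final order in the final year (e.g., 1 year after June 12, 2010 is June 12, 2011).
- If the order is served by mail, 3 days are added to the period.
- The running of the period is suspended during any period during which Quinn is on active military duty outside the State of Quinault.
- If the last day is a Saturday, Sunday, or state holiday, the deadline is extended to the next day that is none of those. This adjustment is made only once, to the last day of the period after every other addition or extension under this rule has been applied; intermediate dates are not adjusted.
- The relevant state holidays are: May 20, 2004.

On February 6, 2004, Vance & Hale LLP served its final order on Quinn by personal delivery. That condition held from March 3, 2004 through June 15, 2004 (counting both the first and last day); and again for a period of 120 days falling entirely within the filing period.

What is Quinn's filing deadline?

1 year after February 6, 2004 is February 6, 2005.
Service was not by mail, so no mail extension applies.
From March 3, 2004 through June 15, 2004 inclusive is 105 days; tolling adds 105 days: February 6, 2005 + 105 days = May 22, 2005.
Tolling adds 120 days: May 22, 2005 + 120 days = September 19, 2005.
September 19, 2005 is a Monday and not a state holiday, so no extension applies.

September 19, 2005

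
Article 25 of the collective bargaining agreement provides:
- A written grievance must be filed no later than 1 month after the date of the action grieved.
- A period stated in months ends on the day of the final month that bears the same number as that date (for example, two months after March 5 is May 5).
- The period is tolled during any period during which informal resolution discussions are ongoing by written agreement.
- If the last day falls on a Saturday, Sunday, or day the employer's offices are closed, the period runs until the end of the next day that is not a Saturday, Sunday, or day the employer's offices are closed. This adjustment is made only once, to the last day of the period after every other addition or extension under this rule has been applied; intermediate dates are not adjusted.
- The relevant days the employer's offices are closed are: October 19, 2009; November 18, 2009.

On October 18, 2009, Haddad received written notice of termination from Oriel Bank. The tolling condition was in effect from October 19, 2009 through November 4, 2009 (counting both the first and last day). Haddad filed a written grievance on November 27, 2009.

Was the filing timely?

Yes

1 month after October 18, 2009 is November 18, 2009.
From October 19, 2009 through November 4, 2009 inclusive is 17 days; tolling adds 17 days: November 18, 2009 + 17 days = December 5, 2009.
December 5, 2009 is Saturday; December 6, 2009 is Sunday. The next qualifying day is December 7, 2009.
The deadline is December 7, 2009; the filing on November 27, 2009 is on or before that date.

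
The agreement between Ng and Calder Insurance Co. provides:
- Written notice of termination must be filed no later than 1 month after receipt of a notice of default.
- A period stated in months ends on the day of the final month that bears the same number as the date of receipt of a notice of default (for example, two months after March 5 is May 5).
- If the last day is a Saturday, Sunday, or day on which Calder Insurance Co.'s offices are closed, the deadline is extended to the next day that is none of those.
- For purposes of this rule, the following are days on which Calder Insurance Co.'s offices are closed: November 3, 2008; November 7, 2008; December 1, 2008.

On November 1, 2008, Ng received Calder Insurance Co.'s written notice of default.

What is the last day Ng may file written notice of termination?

1 month after November 1, 2008 is December 1, 2008.
December 1, 2008 is a listed holiday. The next qualifying day is December 2, 2008.

December 2, 2008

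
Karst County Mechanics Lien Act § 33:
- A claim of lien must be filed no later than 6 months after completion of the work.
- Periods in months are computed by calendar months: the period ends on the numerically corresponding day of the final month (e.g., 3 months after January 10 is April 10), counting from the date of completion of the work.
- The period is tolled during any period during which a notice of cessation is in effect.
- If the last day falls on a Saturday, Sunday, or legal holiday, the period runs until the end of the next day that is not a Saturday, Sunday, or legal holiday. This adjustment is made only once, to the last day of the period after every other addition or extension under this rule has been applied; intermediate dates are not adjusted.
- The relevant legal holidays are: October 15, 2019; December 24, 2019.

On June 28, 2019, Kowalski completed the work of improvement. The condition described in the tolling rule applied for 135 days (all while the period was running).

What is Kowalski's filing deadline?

6 months after June 28, 2019 is December 28, 2019.
Tolling adds 135 days: December 28, 2019 + 135 days = May 11, 2020.
May 11, 2020 is a Monday and not a legal holiday, so no extension applies.

May 11, 2020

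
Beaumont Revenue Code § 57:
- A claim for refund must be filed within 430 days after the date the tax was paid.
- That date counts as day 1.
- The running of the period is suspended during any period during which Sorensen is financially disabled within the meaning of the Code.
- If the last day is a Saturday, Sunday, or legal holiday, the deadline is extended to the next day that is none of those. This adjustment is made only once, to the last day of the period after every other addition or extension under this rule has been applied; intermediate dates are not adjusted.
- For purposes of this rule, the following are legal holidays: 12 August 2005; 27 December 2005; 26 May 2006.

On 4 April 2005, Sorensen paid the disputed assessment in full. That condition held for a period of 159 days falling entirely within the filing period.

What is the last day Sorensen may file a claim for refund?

Counting 4 April 2005 as day 1, day 430 is June 7, 2006.
Tolling adds 159 days: June 7, 2006 + 159 days = November 13, 2006.
November 13, 2006 is a Monday and not a legal holiday, so no extension applies.

November 13, 2006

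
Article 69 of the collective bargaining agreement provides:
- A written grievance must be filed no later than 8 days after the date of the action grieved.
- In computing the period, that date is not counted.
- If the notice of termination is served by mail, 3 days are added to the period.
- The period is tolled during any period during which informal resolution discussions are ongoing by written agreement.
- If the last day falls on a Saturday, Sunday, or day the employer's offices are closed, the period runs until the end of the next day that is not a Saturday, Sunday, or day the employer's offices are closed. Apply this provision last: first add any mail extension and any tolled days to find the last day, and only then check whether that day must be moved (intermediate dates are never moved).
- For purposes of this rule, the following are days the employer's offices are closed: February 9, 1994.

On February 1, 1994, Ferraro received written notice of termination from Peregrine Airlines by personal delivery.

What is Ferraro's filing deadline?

8 days after February 1, 1994 is February 9, 1994.
Service was not by mail, so no mail extension applies.
February 9, 1994 is a listed holiday. The next qualifying day is February 10, 1994.

February 10, 1994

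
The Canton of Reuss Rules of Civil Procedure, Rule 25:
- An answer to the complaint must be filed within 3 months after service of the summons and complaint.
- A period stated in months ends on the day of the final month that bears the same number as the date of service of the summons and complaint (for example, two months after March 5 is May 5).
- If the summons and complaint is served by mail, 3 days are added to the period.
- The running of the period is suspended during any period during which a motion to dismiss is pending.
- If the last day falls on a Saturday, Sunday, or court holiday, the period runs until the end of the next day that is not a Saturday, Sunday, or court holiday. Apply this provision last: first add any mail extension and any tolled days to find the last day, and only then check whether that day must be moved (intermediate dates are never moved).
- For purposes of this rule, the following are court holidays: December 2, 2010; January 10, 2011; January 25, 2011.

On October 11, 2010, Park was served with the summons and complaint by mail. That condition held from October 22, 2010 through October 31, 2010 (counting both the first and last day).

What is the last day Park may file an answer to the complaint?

3 months after October 11, 2010 is January 11, 2011.
Service was by mail, adding 3 days: January 11, 2011 + 3 days = January 14, 2011.
From October 22, 2010 through October 31, 2010 inclusive is 10 days; tolling adds 10 days: January 14, 2011 + 10 days = January 24, 2011.
January 24, 2011 is a Monday and not a court holiday, so no extension applies.

January 24, 2011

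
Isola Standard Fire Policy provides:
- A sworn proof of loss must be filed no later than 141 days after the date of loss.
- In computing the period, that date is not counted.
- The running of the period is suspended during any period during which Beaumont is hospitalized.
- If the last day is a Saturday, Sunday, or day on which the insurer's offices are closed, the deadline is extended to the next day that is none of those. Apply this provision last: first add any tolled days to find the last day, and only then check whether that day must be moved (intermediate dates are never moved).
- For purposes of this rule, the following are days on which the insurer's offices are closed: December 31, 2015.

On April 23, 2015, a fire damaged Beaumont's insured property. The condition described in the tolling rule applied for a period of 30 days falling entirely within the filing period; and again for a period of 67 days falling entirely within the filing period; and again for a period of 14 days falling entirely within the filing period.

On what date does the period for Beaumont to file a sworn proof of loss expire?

January 1, 2016

141 days after April 23, 2015 is September 11, 2015.
Tolling adds 30 days: September 11, 2015 + 30 days = October 11, 2015.
Tolling adds 67 days: October 11, 2015 + 67 days = December 17, 2015.
Tolling adds 14 days: December 17, 2015 + 14 days = December 31, 2015.
December 31, 2015 is a listed holiday. The next qualifying day is January 1, 2016.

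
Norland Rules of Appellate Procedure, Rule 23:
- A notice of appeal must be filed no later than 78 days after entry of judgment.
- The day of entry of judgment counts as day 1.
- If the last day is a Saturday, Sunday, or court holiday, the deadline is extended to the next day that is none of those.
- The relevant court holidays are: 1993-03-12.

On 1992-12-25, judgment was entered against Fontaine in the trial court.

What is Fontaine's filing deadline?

Counting 1992-12-25 as day 1, day 78 is March 12, 1993.
March 12, 1993 is a listed holiday; March 13, 1993 is Saturday; March 14, 1993 is Sunday. The next qualifying day is March 15, 1993.

March 15, 1993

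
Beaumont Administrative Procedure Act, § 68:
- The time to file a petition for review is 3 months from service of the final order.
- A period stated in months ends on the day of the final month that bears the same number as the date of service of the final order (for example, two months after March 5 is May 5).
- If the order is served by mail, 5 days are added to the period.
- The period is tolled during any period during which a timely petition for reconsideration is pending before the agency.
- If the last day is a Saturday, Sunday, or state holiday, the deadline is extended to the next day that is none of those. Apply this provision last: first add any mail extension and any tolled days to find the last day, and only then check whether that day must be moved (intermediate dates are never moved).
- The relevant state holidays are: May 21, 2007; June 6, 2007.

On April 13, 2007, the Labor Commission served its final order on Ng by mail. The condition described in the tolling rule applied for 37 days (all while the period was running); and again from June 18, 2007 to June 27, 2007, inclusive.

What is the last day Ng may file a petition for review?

September 3, 2007

3 months after April 13, 2007 is July 13, 2007.
Service was by mail, adding 5 days: July 13, 2007 + 5 days = July 18, 2007.
Tolling adds 37 days: July 18, 2007 + 37 days = August 24, 2007.
From June 18, 2007 through June 27, 2007 inclusive is 10 days; tolling adds 10 days: August 24, 2007 + 10 days = September 3, 2007.
September 3, 2007 is a Monday and not a state holiday, so no extension applies.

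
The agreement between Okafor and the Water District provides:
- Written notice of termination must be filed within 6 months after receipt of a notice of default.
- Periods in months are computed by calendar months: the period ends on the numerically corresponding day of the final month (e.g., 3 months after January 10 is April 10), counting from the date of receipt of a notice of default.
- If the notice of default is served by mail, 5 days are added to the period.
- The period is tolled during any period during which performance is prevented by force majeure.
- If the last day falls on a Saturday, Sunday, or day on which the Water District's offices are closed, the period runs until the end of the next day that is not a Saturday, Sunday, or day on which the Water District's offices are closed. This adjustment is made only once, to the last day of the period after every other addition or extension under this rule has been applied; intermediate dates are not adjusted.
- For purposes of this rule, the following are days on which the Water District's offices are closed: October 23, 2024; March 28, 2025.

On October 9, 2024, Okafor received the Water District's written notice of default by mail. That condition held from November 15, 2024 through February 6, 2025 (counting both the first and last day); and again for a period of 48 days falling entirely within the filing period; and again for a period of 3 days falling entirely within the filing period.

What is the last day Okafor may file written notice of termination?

6 months after October 9, 2024 is April 9, 2025.
Service was by mail, adding 5 days: April 9, 2025 + 5 days = April 14, 2025.
From November 15, 2024 through February 6, 2025 inclusive is 84 days; tolling adds 84 days: April 14, 2025 + 84 days = July 7, 2025.
Tolling adds 48 days: July 7, 2025 + 48 days = August 24, 2025.
Tolling adds 3 days: August 24, 2025 + 3 days = August 27, 2025.
August 27, 2025 is a Wednesday and not a day on which the Water District's offices are closed, so no extension applies.

August 27, 2025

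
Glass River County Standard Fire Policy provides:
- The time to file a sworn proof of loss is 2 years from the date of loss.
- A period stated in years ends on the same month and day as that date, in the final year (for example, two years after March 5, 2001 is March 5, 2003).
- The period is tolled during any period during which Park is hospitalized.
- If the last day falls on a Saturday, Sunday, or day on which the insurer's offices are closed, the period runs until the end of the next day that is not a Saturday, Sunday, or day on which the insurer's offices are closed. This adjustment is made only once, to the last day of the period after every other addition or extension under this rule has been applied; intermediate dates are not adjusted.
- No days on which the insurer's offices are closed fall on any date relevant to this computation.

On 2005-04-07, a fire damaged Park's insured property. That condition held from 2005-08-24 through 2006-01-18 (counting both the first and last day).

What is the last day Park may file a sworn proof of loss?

2 years after 2005-04-07 is April 7, 2007.
From August 24, 2005 through January 18, 2006 inclusive is 148 days; tolling adds 148 days: April 7, 2007 + 148 days = September 2, 2007.
September 2, 2007 is Sunday. The next qualifying day is September 3, 2007.

September 3, 2007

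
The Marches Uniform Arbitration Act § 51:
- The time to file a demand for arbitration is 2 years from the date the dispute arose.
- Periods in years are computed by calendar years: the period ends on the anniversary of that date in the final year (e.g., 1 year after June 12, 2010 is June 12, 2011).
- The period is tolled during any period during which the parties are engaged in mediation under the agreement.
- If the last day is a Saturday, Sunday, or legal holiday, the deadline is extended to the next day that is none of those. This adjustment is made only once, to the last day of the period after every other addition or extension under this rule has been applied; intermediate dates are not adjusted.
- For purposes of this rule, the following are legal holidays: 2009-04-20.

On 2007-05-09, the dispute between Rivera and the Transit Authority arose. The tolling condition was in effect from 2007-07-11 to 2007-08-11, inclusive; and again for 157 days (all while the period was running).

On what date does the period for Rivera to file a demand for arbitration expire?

November 16, 2009

2 years after 2007-05-09 is May 9, 2009.
From July 11, 2007 through August 11, 2007 inclusive is 32 days; tolling adds 32 days: May 9, 2009 + 32 days = June 10, 2009.
Tolling adds 157 days: June 10, 2009 + 157 days = November 14, 2009.
November 14, 2009 is Saturday; November 15, 2009 is Sunday. The next qualifying day is November 16, 2009.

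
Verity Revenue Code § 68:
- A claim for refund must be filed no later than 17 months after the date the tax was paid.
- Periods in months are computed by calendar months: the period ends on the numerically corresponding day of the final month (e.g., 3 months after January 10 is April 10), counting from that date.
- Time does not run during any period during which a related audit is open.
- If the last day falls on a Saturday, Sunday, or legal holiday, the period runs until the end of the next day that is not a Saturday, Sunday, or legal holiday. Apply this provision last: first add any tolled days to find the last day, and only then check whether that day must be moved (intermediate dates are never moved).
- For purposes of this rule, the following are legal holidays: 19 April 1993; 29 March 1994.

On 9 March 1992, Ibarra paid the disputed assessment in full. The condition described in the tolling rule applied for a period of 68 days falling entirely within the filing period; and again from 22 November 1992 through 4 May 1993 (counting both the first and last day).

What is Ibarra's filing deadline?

March 30, 1994

17 months after 9 March 1992 is August 9, 1993.
Tolling adds 68 days: August 9, 1993 + 68 days = October 16, 1993.
From November 22, 1992 through May 4, 1993 inclusive is 164 days; tolling adds 164 days: October 16, 1993 + 164 days = March 29, 1994.
March 29, 1994 is a listed holiday. The next qualifying day is March 30, 1994.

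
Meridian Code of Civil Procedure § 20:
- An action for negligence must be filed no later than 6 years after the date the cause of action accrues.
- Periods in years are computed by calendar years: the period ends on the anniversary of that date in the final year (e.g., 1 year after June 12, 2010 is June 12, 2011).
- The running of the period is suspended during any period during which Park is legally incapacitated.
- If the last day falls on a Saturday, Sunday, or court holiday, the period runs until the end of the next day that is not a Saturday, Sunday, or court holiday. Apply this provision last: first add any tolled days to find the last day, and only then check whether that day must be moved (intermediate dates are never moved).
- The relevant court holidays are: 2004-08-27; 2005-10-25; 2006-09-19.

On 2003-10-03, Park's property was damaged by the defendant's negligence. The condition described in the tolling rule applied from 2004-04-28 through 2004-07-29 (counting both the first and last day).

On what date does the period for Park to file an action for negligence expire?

January 4, 2010

6 years after 2003-10-03 is October 3, 2009.
From April 28, 2004 through July 29, 2004 inclusive is 93 days; tolling adds 93 days: October 3, 2009 + 93 days = January 4, 2010.
January 4, 2010 is a Monday and not a court holiday, so no extension applies.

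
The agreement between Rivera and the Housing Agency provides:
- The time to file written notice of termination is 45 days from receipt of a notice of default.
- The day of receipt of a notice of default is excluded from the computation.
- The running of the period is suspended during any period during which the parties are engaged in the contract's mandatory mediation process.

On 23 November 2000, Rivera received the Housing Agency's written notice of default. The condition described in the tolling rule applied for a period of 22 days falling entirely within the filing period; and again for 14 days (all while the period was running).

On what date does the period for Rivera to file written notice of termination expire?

February 12, 2001

45 days after 23 November 2000 is January 7, 2001.
Tolling adds 22 days: January 7, 2001 + 22 days = January 29, 2001.
Tolling adds 14 days: January 29, 2001 + 14 days = February 12, 2001.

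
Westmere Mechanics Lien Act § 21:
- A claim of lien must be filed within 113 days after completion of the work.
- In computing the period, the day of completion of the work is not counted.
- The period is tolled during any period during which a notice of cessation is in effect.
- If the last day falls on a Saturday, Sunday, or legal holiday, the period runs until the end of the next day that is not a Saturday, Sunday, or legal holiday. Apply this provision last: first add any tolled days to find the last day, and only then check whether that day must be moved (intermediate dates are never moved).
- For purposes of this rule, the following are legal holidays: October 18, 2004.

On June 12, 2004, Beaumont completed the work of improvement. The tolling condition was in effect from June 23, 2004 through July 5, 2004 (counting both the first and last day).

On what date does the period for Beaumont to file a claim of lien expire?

113 days after June 12, 2004 is October 3, 2004.
From June 23, 2004 through July 5, 2004 inclusive is 13 days; tolling adds 13 days: October 3, 2004 + 13 days = October 16, 2004.
October 16, 2004 is Saturday; October 17, 2004 is Sunday; October 18, 2004 is a listed holiday. The next qualifying day is October 19, 2004.

October 19, 2004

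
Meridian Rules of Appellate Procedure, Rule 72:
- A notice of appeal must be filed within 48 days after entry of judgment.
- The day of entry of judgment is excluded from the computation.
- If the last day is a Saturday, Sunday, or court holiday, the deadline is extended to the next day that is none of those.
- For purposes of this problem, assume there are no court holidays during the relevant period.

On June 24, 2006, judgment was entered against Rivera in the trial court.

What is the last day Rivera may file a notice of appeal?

August 11, 2006

48 days after June 24, 2006 is August 11, 2006.
August 11, 2006 is a Friday and not a court holiday, so no extension applies.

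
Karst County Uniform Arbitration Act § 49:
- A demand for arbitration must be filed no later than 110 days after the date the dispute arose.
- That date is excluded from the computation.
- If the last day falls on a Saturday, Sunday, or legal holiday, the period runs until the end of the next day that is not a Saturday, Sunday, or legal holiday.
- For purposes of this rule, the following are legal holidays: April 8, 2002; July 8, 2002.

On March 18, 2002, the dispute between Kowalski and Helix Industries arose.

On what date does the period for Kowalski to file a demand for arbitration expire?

July 9, 2002

110 days after March 18, 2002 is July 6, 2002.
July 6, 2002 is Saturday; July 7, 2002 is Sunday; July 8, 2002 is a listed holiday. The next qualifying day is July 9, 2002.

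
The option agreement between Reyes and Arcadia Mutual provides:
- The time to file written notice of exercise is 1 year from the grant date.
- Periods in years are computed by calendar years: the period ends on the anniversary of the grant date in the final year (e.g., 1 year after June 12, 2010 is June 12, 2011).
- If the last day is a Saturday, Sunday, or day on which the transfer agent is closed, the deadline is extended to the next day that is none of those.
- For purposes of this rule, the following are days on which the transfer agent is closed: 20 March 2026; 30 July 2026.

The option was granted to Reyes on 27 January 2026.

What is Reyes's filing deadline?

January 27, 2027

1 year after 27 January 2026 is January 27, 2027.
January 27, 2027 is a Wednesday and not a day on which the transfer agent is closed, so no extension applies.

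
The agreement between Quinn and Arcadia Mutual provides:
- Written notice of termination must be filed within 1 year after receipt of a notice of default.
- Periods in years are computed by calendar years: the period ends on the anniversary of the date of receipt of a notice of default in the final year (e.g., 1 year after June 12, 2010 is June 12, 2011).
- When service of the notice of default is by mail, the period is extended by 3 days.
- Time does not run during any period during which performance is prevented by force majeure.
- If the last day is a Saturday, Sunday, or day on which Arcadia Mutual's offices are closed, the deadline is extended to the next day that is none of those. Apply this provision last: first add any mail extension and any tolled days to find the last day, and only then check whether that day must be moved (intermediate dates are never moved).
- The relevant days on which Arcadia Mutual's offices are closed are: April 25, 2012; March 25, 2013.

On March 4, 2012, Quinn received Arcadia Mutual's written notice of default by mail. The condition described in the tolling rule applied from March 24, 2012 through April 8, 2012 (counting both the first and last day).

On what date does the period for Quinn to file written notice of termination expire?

1 year after March 4, 2012 is March 4, 2013.
Service was by mail, adding 3 days: March 4, 2013 + 3 days = March 7, 2013.
From March 24, 2012 through April 8, 2012 inclusive is 16 days; tolling adds 16 days: March 7, 2013 + 16 days = March 23, 2013.
March 23, 2013 is Saturday; March 24, 2013 is Sunday; March 25, 2013 is a listed holiday. The next qualifying day is March 26, 2013.

March 26, 2013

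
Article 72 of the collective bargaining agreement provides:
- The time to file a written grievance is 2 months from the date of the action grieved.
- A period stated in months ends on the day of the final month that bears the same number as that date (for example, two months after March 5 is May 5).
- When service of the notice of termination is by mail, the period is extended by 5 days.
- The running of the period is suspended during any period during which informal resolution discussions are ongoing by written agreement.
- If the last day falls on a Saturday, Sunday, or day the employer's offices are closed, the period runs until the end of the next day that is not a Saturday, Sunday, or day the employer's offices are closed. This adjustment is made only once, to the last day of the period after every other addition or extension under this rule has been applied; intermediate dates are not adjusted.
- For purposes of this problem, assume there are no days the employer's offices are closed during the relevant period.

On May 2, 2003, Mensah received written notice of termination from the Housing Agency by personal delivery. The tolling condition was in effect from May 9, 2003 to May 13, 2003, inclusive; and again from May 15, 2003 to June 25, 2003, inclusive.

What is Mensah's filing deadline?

August 18, 2003

2 months after May 2, 2003 is July 2, 2003.
Service was not by mail, so no mail extension applies.
From May 9, 2003 through May 13, 2003 inclusive is 5 days; tolling adds 5 days: July 2, 2003 + 5 days = July 7, 2003.
From May 15, 2003 through June 25, 2003 inclusive is 42 days; tolling adds 42 days: July 7, 2003 + 42 days = August 18, 2003.
August 18, 2003 is a Monday and not a day the employer's offices are closed, so no extension applies.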